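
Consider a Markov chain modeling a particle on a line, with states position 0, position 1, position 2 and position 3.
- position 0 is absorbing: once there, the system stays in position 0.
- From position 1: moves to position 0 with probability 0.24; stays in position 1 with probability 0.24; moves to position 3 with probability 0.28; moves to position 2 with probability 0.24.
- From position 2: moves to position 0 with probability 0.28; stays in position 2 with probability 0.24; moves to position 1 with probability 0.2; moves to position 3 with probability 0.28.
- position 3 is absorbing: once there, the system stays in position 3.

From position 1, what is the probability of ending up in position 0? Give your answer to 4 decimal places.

0.4713

Let h(s) be the probability of absorption at position 0 starting from transient state s. Then h(position 0) = 1 and h(position 3) = 0. By first-step analysis:
h(position 1) = 0.24·1 + 0.24·h(position 1) + 0.24·h(position 2) + 0.28·0
h(position 2) = 0.28·1 + 0.2·h(position 1) + 0.24·h(position 2) + 0.28·0
Solving: h(position 1) = 0.4713, h(position 2) = 0.4924.
Starting from position 1, the probability is 0.4713.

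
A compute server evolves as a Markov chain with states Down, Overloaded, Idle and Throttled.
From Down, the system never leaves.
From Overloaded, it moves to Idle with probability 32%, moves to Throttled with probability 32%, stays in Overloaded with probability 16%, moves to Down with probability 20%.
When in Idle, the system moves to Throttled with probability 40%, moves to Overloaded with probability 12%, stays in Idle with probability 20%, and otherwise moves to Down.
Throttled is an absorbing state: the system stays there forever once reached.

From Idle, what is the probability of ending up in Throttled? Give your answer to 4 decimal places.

0.5909

Let h(s) be the probability of absorption at Throttled starting from transient state s. Then h(Throttled) = 1 and h(Down) = 0. By first-step analysis:
h(Overloaded) = 0.2·0 + 0.16·h(Overloaded) + 0.32·h(Idle) + 0.32·1
h(Idle) = 0.28·0 + 0.12·h(Overloaded) + 0.2·h(Idle) + 0.4·1
Solving: h(Overloaded) = 0.6061, h(Idle) = 0.5909.
Starting from Idle, the probability is 0.5909.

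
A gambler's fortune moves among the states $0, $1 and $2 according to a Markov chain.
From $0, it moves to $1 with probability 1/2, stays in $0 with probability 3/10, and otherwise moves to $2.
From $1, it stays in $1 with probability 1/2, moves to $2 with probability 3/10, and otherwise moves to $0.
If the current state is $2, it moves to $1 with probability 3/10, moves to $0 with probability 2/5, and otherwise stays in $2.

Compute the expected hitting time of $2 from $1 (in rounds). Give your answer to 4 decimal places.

Let t(s) be the expected number of rounds to first reach $2 from state s, with t($2) = 0. Conditioning on the first round:
t($0) = 1 + 0.3·t($0) + 0.5·t($1)
t($1) = 1 + 0.2·t($0) + 0.5·t($1)
Solving: t($0) = 4.0000, t($1) = 3.6000.
Expected rounds from $1 to $2: 3.6000.

3.6000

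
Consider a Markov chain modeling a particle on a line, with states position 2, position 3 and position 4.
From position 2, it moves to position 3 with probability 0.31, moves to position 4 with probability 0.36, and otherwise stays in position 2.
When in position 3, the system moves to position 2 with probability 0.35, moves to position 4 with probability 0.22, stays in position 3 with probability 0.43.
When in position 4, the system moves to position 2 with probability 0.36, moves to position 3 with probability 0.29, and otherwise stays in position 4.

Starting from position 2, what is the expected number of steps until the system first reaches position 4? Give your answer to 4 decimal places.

3.2187

Let t(s) be the expected number of steps to first reach position 4 from state s, with t(position 4) = 0. Conditioning on the first step:
t(position 2) = 1 + 0.33·t(position 2) + 0.31·t(position 3)
t(position 3) = 1 + 0.35·t(position 2) + 0.43·t(position 3)
Solving: t(position 2) = 3.2187, t(position 3) = 3.7308.
Expected steps from position 2 to position 4: 3.2187.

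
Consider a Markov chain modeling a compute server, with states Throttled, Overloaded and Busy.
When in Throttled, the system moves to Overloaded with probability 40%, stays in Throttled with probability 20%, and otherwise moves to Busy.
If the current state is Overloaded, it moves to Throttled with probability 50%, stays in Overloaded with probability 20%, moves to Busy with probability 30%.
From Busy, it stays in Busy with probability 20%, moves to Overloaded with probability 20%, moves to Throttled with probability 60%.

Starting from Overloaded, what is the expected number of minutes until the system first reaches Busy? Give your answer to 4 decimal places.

Let t(s) be the expected number of minutes to first reach Busy from state s, with t(Busy) = 0. Conditioning on the first minute:
t(Throttled) = 1 + 0.2·t(Throttled) + 0.4·t(Overloaded)
t(Overloaded) = 1 + 0.5·t(Throttled) + 0.2·t(Overloaded)
Solving: t(Throttled) = 2.7273, t(Overloaded) = 2.9545.
Expected minutes from Overloaded to Busy: 2.9545.

2.9545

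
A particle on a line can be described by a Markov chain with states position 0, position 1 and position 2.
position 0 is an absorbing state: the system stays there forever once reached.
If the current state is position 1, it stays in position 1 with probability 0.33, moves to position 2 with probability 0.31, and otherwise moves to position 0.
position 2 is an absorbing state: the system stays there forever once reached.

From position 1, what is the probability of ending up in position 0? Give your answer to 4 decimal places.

0.5373

Let h(s) be the probability of absorption at position 0 starting from transient state s. Then h(position 0) = 1 and h(position 2) = 0. By first-step analysis:
h(position 1) = 0.36·1 + 0.33·h(position 1) + 0.31·0
Solving: h(position 1) = 0.5373.
Starting from position 1, the probability is 0.5373.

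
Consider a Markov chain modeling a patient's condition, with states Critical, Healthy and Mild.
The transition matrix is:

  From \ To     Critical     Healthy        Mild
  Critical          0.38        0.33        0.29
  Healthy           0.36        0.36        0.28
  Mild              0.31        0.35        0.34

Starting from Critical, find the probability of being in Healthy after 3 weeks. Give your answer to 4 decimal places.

Propagate the distribution vector 3 weeks from Critical.
After 0 weeks: (1.0000, 0.0000, 0.0000)
After 1 week: (0.3800, 0.3300, 0.2900)
After 2 weeks: (0.3531, 0.3457, 0.3012)
After 3 weeks: (0.3520, 0.3464, 0.3016)
P(in Healthy after 3 weeks) = 0.3464

0.3464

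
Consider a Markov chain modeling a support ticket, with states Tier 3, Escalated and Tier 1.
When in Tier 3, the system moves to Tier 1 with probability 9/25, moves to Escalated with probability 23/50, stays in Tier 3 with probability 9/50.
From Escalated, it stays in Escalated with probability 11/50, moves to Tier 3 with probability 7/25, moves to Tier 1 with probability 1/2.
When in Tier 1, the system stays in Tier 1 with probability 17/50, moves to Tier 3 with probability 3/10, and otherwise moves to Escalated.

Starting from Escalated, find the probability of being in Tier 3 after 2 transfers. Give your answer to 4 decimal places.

0.2620

Sum over the intermediate state after 1 transfer:
P = P(Escalated→Tier 3)·P(Tier 3→Tier 3) + P(Escalated→Escalated)·P(Escalated→Tier 3) + P(Escalated→Tier 1)·P(Tier 1→Tier 3)
  = 0.28×0.18 + 0.22×0.28 + 0.5×0.3
  = 0.0504 + 0.0616 + 0.1500 = 0.2620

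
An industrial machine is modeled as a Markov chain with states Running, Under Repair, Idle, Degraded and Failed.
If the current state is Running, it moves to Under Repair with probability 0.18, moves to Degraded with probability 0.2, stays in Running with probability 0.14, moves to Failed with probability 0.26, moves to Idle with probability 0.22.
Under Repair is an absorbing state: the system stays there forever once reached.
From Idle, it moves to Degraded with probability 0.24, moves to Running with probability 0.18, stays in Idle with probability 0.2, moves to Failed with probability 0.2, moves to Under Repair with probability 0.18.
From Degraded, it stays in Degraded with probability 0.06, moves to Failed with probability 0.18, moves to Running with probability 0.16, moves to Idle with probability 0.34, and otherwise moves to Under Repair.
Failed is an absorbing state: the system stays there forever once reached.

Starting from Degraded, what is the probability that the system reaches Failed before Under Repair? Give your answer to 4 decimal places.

0.4694

Let h(s) be the probability of absorption at Failed starting from transient state s. Then h(Failed) = 1 and h(Under Repair) = 0. By first-step analysis:
h(Running) = 0.14·h(Running) + 0.18·0 + 0.22·h(Idle) + 0.2·h(Degraded) + 0.26·1
h(Idle) = 0.18·h(Running) + 0.18·0 + 0.2·h(Idle) + 0.24·h(Degraded) + 0.2·1
h(Degraded) = 0.16·h(Running) + 0.26·0 + 0.34·h(Idle) + 0.06·h(Degraded) + 0.18·1
Solving: h(Running) = 0.5427, h(Idle) = 0.5129, h(Degraded) = 0.4694.
Starting from Degraded, the probability is 0.4694.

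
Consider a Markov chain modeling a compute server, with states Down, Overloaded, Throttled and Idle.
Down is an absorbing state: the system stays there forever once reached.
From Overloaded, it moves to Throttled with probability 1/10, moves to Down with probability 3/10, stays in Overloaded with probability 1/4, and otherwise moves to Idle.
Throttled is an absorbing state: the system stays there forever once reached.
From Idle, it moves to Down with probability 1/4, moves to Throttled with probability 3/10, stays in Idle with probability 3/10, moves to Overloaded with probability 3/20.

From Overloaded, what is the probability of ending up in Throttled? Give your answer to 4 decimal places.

0.3704

Let h(s) be the probability of absorption at Throttled starting from transient state s. Then h(Throttled) = 1 and h(Down) = 0. By first-step analysis:
h(Overloaded) = 0.3·0 + 0.25·h(Overloaded) + 0.1·1 + 0.35·h(Idle)
h(Idle) = 0.25·0 + 0.15·h(Overloaded) + 0.3·1 + 0.3·h(Idle)
Solving: h(Overloaded) = 0.3704, h(Idle) = 0.5079.
Starting from Overloaded, the probability is 0.3704.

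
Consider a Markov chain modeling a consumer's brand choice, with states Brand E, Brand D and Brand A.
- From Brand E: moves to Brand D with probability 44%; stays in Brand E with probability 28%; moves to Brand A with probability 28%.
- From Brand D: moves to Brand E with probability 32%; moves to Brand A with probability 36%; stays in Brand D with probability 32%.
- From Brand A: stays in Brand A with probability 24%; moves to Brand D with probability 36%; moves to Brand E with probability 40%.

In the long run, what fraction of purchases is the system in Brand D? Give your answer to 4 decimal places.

Let the stationary distribution be π with π = πP and π_1 + π_2 + π_3 = 1.
π_1 = 0.28·π_1 + 0.32·π_2 + 0.4·π_3
π_2 = 0.44·π_1 + 0.32·π_2 + 0.36·π_3
Solving with the normalization constraint gives π = (0.3306, 0.3716, 0.2978).
So the stationary probability of Brand D is 0.3716.

0.3716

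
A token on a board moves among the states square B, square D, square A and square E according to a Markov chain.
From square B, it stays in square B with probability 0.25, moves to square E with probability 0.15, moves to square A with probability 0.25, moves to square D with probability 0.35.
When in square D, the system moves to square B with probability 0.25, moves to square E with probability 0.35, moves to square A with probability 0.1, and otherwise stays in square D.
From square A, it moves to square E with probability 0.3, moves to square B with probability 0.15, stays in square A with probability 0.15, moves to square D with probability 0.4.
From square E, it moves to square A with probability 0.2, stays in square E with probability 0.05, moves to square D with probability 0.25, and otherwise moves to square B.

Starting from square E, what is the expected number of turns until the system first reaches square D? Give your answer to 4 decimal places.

Let t(s) be the expected number of turns to first reach square D from state s, with t(square D) = 0. Conditioning on the first turn:
t(square B) = 1 + 0.25·t(square B) + 0.25·t(square A) + 0.15·t(square E)
t(square A) = 1 + 0.15·t(square B) + 0.15·t(square A) + 0.3·t(square E)
t(square E) = 1 + 0.5·t(square B) + 0.2·t(square A) + 0.05·t(square E)
Solving: t(square B) = 2.9040, t(square A) = 2.8086, t(square E) = 3.1723.
Expected turns from square E to square D: 3.1723.

3.1723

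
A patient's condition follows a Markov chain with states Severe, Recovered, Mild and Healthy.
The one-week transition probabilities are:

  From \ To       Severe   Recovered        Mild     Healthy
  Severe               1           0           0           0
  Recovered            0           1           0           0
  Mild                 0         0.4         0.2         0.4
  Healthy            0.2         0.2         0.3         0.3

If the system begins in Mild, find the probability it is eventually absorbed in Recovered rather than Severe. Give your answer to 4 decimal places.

Let h(s) be the probability of absorption at Recovered starting from transient state s. Then h(Recovered) = 1 and h(Severe) = 0. By first-step analysis:
h(Mild) = 0.4·1 + 0.2·h(Mild) + 0.4·h(Healthy)
h(Healthy) = 0.2·0 + 0.2·1 + 0.3·h(Mild) + 0.3·h(Healthy)
Solving: h(Mild) = 0.8182, h(Healthy) = 0.6364.
Starting from Mild, the probability is 0.8182.

0.8182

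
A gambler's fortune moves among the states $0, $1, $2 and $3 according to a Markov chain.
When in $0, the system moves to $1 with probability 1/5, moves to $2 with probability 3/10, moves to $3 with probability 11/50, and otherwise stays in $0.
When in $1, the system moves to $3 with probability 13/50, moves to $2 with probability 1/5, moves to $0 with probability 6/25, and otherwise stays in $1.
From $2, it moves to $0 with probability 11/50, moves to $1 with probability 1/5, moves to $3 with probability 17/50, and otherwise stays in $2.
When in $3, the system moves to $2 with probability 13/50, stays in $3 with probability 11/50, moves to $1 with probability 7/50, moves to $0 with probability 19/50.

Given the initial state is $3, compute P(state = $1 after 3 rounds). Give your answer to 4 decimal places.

0.2047

Propagate the distribution vector 3 rounds from $3.
After 0 rounds: (0.0000, 0.0000, 0.0000, 1.0000)
After 1 round: (0.3800, 0.1400, 0.2600, 0.2200)
After 2 rounds: (0.2808, 0.2008, 0.2616, 0.2568)
After 3 rounds: (0.2820, 0.2047, 0.2540, 0.2594)
P(in $1 after 3 rounds) = 0.2047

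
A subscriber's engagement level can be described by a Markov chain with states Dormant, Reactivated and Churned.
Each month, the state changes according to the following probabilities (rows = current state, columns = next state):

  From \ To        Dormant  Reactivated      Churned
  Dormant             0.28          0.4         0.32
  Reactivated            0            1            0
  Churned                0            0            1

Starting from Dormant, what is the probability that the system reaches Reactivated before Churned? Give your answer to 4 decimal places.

0.5556

Let h(s) be the probability of absorption at Reactivated starting from transient state s. Then h(Reactivated) = 1 and h(Churned) = 0. By first-step analysis:
h(Dormant) = 0.28·h(Dormant) + 0.4·1 + 0.32·0
Solving: h(Dormant) = 0.5556.
Starting from Dormant, the probability is 0.5556.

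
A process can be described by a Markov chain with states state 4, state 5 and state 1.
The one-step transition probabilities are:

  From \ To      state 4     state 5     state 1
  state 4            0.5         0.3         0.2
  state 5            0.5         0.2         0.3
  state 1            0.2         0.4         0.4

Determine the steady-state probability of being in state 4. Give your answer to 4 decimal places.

0.4138

Let the stationary distribution be π with π = πP and π_1 + π_2 + π_3 = 1.
π_1 = 0.5·π_1 + 0.5·π_2 + 0.2·π_3
π_2 = 0.3·π_1 + 0.2·π_2 + 0.4·π_3
Solving with the normalization constraint gives π = (0.4138, 0.2989, 0.2874).
So the stationary probability of state 4 is 0.4138.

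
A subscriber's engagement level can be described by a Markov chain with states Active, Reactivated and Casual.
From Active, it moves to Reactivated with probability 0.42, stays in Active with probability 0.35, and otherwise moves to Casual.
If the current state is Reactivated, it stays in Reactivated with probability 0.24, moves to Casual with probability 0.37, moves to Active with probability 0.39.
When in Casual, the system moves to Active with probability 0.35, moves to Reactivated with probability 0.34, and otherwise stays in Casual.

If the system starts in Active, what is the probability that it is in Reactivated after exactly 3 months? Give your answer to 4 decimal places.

0.3367

Propagate the distribution vector 3 months from Active.
After 0 months: (1.0000, 0.0000, 0.0000)
After 1 month: (0.3500, 0.4200, 0.2300)
After 2 months: (0.3668, 0.3260, 0.3072)
After 3 months: (0.3630, 0.3367, 0.3002)
P(in Reactivated after 3 months) = 0.3367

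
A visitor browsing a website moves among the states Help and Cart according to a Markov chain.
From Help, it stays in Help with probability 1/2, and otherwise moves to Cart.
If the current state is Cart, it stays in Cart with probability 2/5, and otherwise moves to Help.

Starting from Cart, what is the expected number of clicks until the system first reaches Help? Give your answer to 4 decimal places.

Let t(s) be the expected number of clicks to first reach Help from state s, with t(Help) = 0. Conditioning on the first click:
t(Cart) = 1 + 0.4·t(Cart)
Solving: t(Cart) = 1.6667.
Expected clicks from Cart to Help: 1.6667.

1.6667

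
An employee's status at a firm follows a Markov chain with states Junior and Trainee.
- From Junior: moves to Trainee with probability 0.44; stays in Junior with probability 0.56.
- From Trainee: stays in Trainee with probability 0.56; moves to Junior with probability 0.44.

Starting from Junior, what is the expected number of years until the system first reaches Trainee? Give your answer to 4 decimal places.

Let t(s) be the expected number of years to first reach Trainee from state s, with t(Trainee) = 0. Conditioning on the first year:
t(Junior) = 1 + 0.56·t(Junior)
Solving: t(Junior) = 2.2727.
Expected years from Junior to Trainee: 2.2727.

2.2727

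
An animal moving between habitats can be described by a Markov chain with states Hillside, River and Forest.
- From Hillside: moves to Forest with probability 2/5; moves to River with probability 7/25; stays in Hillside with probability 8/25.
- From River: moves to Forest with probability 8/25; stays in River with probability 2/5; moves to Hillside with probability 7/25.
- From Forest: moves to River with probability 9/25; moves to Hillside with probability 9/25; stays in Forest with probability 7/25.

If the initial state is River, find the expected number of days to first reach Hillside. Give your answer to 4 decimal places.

Let t(s) be the expected number of days to first reach Hillside from state s, with t(Hillside) = 0. Conditioning on the first day:
t(River) = 1 + 0.4·t(River) + 0.32·t(Forest)
t(Forest) = 1 + 0.36·t(River) + 0.28·t(Forest)
Solving: t(River) = 3.2828, t(Forest) = 3.0303.
Expected days from River to Hillside: 3.2828.

3.2828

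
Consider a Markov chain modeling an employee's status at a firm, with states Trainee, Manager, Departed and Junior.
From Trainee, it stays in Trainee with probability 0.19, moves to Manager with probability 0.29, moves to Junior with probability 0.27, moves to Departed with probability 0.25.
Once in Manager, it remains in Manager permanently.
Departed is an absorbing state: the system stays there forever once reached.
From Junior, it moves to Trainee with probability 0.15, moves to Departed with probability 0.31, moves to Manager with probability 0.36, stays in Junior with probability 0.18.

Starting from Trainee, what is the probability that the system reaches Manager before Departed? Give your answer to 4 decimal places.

Let h(s) be the probability of absorption at Manager starting from transient state s. Then h(Manager) = 1 and h(Departed) = 0. By first-step analysis:
h(Trainee) = 0.19·h(Trainee) + 0.29·1 + 0.25·0 + 0.27·h(Junior)
h(Junior) = 0.15·h(Trainee) + 0.36·1 + 0.31·0 + 0.18·h(Junior)
Solving: h(Trainee) = 0.5371, h(Junior) = 0.5373.
Starting from Trainee, the probability is 0.5371.

0.5371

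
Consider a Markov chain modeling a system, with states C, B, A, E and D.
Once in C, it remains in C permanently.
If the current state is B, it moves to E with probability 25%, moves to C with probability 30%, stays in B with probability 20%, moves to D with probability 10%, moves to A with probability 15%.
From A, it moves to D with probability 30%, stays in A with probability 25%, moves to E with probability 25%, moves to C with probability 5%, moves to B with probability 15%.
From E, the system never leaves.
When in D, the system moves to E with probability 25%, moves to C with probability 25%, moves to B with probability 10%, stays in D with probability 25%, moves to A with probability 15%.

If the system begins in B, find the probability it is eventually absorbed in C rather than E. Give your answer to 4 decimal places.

0.5005

Let h(s) be the probability of absorption at C starting from transient state s. Then h(C) = 1 and h(E) = 0. By first-step analysis:
h(B) = 0.3·1 + 0.2·h(B) + 0.15·h(A) + 0.25·0 + 0.1·h(D)
h(A) = 0.05·1 + 0.15·h(B) + 0.25·h(A) + 0.25·0 + 0.3·h(D)
h(D) = 0.25·1 + 0.1·h(B) + 0.15·h(A) + 0.25·0 + 0.25·h(D)
Solving: h(B) = 0.5005, h(A) = 0.3552, h(D) = 0.4711.
Starting from B, the probability is 0.5005.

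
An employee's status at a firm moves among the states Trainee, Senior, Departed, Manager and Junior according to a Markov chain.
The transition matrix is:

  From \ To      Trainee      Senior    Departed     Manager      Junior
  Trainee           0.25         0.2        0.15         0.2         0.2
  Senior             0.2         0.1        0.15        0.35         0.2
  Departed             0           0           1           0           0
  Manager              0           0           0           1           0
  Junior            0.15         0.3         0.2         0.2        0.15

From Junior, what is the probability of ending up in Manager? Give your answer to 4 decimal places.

0.5675

Let h(s) be the probability of absorption at Manager starting from transient state s. Then h(Manager) = 1 and h(Departed) = 0. By first-step analysis:
h(Trainee) = 0.25·h(Trainee) + 0.2·h(Senior) + 0.15·0 + 0.2·1 + 0.2·h(Junior)
h(Senior) = 0.2·h(Trainee) + 0.1·h(Senior) + 0.15·0 + 0.35·1 + 0.2·h(Junior)
h(Junior) = 0.15·h(Trainee) + 0.3·h(Senior) + 0.2·0 + 0.2·1 + 0.15·h(Junior)
Solving: h(Trainee) = 0.5903, h(Senior) = 0.6462, h(Junior) = 0.5675.
Starting from Junior, the probability is 0.5675.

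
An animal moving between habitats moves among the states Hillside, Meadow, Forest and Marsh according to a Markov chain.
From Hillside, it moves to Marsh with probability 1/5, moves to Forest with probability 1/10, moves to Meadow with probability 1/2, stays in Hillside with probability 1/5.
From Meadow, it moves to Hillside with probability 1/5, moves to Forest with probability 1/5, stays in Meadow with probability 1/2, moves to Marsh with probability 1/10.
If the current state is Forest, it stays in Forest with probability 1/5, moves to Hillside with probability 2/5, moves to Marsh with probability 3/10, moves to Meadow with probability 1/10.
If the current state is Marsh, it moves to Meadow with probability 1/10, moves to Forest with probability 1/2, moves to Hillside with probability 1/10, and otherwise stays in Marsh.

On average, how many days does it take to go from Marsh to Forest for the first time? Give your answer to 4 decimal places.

2.7322

Let t(s) be the expected number of days to first reach Forest from state s, with t(Forest) = 0. Conditioning on the first day:
t(Hillside) = 1 + 0.2·t(Hillside) + 0.5·t(Meadow) + 0.2·t(Marsh)
t(Meadow) = 1 + 0.2·t(Hillside) + 0.5·t(Meadow) + 0.1·t(Marsh)
t(Marsh) = 1 + 0.1·t(Hillside) + 0.1·t(Meadow) + 0.3·t(Marsh)
Solving: t(Hillside) = 4.6995, t(Meadow) = 4.4262, t(Marsh) = 2.7322.
Expected days from Marsh to Forest: 2.7322.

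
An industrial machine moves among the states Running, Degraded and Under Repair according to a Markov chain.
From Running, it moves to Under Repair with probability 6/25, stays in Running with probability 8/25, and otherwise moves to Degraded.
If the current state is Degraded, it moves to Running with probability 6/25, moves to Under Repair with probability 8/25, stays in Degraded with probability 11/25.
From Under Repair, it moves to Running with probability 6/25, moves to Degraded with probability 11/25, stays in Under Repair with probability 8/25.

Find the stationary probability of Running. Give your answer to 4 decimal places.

0.2609

Let the stationary distribution be π with π = πP and π_1 + π_2 + π_3 = 1.
π_1 = 0.32·π_1 + 0.24·π_2 + 0.24·π_3
π_2 = 0.44·π_1 + 0.44·π_2 + 0.44·π_3
Solving with the normalization constraint gives π = (0.2609, 0.4400, 0.2991).
So the stationary probability of Running is 0.2609.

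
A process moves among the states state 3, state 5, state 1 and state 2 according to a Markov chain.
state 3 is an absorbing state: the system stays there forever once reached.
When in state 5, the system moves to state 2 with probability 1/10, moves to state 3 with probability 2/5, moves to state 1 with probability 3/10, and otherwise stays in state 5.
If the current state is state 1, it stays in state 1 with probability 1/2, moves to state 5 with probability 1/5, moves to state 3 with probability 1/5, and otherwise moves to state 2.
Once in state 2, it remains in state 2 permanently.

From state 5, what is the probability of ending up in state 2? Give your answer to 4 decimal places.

0.2353

Let h(s) be the probability of absorption at state 2 starting from transient state s. Then h(state 2) = 1 and h(state 3) = 0. By first-step analysis:
h(state 5) = 0.4·0 + 0.2·h(state 5) + 0.3·h(state 1) + 0.1·1
h(state 1) = 0.2·0 + 0.2·h(state 5) + 0.5·h(state 1) + 0.1·1
Solving: h(state 5) = 0.2353, h(state 1) = 0.2941.
Starting from state 5, the probability is 0.2353.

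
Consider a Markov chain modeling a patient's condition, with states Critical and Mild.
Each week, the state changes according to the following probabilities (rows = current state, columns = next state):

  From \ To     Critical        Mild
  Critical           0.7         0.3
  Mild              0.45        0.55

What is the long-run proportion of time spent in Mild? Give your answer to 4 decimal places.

0.4000

Let the stationary distribution be π with π = πP and π_1 + π_2 = 1.
π_1 = 0.7·π_1 + 0.45·π_2
Solving with the normalization constraint gives π = (0.6000, 0.4000).
So the stationary probability of Mild is 0.4000.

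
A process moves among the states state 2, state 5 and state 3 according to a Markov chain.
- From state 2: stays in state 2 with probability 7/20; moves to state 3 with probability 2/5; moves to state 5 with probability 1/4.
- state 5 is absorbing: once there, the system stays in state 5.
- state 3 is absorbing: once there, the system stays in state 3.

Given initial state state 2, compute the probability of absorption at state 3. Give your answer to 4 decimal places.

Let h(s) be the probability of absorption at state 3 starting from transient state s. Then h(state 3) = 1 and h(state 5) = 0. By first-step analysis:
h(state 2) = 0.35·h(state 2) + 0.25·0 + 0.4·1
Solving: h(state 2) = 0.6154.
Starting from state 2, the probability is 0.6154.

0.6154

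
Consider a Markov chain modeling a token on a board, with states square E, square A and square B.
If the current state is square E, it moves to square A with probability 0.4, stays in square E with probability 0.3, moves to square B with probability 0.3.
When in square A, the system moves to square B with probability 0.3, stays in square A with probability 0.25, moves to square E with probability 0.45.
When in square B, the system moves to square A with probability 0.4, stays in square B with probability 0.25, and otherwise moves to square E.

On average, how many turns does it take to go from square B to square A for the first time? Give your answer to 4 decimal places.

Let t(s) be the expected number of turns to first reach square A from state s, with t(square A) = 0. Conditioning on the first turn:
t(square E) = 1 + 0.3·t(square E) + 0.3·t(square B)
t(square B) = 1 + 0.35·t(square E) + 0.25·t(square B)
Solving: t(square E) = 2.5000, t(square B) = 2.5000.
Expected turns from square B to square A: 2.5000.

2.5000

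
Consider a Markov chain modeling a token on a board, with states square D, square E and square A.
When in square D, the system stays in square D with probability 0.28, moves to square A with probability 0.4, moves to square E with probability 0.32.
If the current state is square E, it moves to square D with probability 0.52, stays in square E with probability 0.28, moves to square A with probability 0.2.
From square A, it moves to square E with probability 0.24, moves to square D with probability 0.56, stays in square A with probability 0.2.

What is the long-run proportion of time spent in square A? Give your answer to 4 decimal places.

0.2857

Let the stationary distribution be π with π = πP and π_1 + π_2 + π_3 = 1.
π_1 = 0.28·π_1 + 0.52·π_2 + 0.56·π_3
π_2 = 0.32·π_1 + 0.28·π_2 + 0.24·π_3
Solving with the normalization constraint gives π = (0.4286, 0.2857, 0.2857).
So the stationary probability of square A is 0.2857.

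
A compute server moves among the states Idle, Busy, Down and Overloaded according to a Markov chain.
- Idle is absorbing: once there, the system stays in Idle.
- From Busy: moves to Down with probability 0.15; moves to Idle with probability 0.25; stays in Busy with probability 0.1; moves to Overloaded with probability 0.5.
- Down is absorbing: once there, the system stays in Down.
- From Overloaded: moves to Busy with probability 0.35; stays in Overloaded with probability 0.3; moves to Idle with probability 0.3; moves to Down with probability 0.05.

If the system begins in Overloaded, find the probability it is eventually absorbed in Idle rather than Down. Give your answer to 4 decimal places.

Let h(s) be the probability of absorption at Idle starting from transient state s. Then h(Idle) = 1 and h(Down) = 0. By first-step analysis:
h(Busy) = 0.25·1 + 0.1·h(Busy) + 0.15·0 + 0.5·h(Overloaded)
h(Overloaded) = 0.3·1 + 0.35·h(Busy) + 0.05·0 + 0.3·h(Overloaded)
Solving: h(Busy) = 0.7143, h(Overloaded) = 0.7857.
Starting from Overloaded, the probability is 0.7857.

0.7857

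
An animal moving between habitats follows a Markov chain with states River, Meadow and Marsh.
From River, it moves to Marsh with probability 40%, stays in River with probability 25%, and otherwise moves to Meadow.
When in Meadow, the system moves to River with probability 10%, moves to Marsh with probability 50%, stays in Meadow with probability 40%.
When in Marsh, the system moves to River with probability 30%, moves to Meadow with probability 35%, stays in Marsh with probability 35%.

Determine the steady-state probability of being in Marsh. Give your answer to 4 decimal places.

0.4160

Let the stationary distribution be π with π = πP and π_1 + π_2 + π_3 = 1.
π_1 = 0.25·π_1 + 0.1·π_2 + 0.3·π_3
π_2 = 0.35·π_1 + 0.4·π_2 + 0.35·π_3
Solving with the normalization constraint gives π = (0.2155, 0.3684, 0.4160).
So the stationary probability of Marsh is 0.4160.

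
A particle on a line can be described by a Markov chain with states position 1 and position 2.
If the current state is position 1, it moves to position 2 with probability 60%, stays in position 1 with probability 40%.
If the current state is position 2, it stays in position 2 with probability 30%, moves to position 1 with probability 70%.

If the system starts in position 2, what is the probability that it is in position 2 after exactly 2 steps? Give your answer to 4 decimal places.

0.5100

Sum over the intermediate state after 1 step:
P = P(position 2→position 1)·P(position 1→position 2) + P(position 2→position 2)·P(position 2→position 2)
  = 0.7×0.6 + 0.3×0.3
  = 0.4200 + 0.0900 = 0.5100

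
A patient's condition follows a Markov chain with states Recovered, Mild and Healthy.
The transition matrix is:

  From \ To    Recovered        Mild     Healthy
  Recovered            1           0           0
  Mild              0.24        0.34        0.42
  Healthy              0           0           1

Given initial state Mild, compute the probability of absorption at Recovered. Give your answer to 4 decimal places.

Let h(s) be the probability of absorption at Recovered starting from transient state s. Then h(Recovered) = 1 and h(Healthy) = 0. By first-step analysis:
h(Mild) = 0.24·1 + 0.34·h(Mild) + 0.42·0
Solving: h(Mild) = 0.3636.
Starting from Mild, the probability is 0.3636.

0.3636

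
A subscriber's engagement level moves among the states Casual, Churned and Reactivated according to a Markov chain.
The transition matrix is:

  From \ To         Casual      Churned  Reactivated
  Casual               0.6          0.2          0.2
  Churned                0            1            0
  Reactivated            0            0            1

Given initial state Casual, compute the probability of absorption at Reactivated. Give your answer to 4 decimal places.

Let h(s) be the probability of absorption at Reactivated starting from transient state s. Then h(Reactivated) = 1 and h(Churned) = 0. By first-step analysis:
h(Casual) = 0.6·h(Casual) + 0.2·0 + 0.2·1
Solving: h(Casual) = 0.5000.
Starting from Casual, the probability is 0.5000.

0.5000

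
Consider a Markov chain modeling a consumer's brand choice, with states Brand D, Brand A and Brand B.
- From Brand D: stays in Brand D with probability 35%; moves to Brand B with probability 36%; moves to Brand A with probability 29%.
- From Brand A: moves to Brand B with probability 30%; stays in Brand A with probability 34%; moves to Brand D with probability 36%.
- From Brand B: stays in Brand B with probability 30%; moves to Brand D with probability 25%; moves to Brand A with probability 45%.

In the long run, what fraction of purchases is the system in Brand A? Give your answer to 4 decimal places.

Let the stationary distribution be π with π = πP and π_1 + π_2 + π_3 = 1.
π_1 = 0.35·π_1 + 0.36·π_2 + 0.25·π_3
π_2 = 0.29·π_1 + 0.34·π_2 + 0.45·π_3
Solving with the normalization constraint gives π = (0.3217, 0.3590, 0.3193).
So the stationary probability of Brand A is 0.3590.

0.3590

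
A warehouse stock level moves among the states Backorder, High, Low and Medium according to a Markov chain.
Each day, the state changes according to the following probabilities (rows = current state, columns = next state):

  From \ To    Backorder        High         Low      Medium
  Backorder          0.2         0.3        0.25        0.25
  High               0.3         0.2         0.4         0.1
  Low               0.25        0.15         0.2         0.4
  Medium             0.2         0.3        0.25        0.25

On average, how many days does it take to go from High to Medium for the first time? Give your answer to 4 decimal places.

Let t(s) be the expected number of days to first reach Medium from state s, with t(Medium) = 0. Conditioning on the first day:
t(Backorder) = 1 + 0.2·t(Backorder) + 0.3·t(High) + 0.25·t(Low)
t(High) = 1 + 0.3·t(Backorder) + 0.2·t(High) + 0.4·t(Low)
t(Low) = 1 + 0.25·t(Backorder) + 0.15·t(High) + 0.2·t(Low)
Solving: t(Backorder) = 3.9152, t(High) = 4.3641, t(Low) = 3.2918.
Expected days from High to Medium: 4.3641.

4.3641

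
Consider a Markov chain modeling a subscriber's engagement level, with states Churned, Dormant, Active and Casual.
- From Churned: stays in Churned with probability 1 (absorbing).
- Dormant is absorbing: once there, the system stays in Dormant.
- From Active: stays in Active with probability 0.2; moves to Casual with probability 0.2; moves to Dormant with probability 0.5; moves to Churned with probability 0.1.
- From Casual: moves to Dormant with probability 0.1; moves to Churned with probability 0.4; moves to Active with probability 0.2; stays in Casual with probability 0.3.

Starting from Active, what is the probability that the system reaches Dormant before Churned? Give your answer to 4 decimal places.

0.7115

Let h(s) be the probability of absorption at Dormant starting from transient state s. Then h(Dormant) = 1 and h(Churned) = 0. By first-step analysis:
h(Active) = 0.1·0 + 0.5·1 + 0.2·h(Active) + 0.2·h(Casual)
h(Casual) = 0.4·0 + 0.1·1 + 0.2·h(Active) + 0.3·h(Casual)
Solving: h(Active) = 0.7115, h(Casual) = 0.3462.
Starting from Active, the probability is 0.7115.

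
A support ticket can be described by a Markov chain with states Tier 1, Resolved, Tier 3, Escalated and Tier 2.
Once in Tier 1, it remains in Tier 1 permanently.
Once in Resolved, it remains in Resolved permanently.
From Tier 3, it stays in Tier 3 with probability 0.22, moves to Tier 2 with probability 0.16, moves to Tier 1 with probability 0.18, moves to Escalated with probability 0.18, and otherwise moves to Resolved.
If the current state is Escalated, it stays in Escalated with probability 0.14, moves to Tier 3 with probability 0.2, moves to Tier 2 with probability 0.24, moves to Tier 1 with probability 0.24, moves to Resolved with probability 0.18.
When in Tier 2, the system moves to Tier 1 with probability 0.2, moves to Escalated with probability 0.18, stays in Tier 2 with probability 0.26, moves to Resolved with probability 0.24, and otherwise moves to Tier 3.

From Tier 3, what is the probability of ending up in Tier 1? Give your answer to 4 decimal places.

Let h(s) be the probability of absorption at Tier 1 starting from transient state s. Then h(Tier 1) = 1 and h(Resolved) = 0. By first-step analysis:
h(Tier 3) = 0.18·1 + 0.26·0 + 0.22·h(Tier 3) + 0.18·h(Escalated) + 0.16·h(Tier 2)
h(Escalated) = 0.24·1 + 0.18·0 + 0.2·h(Tier 3) + 0.14·h(Escalated) + 0.24·h(Tier 2)
h(Tier 2) = 0.2·1 + 0.24·0 + 0.12·h(Tier 3) + 0.18·h(Escalated) + 0.26·h(Tier 2)
Solving: h(Tier 3) = 0.4450, h(Escalated) = 0.5129, h(Tier 2) = 0.4672.
Starting from Tier 3, the probability is 0.4450.

0.4450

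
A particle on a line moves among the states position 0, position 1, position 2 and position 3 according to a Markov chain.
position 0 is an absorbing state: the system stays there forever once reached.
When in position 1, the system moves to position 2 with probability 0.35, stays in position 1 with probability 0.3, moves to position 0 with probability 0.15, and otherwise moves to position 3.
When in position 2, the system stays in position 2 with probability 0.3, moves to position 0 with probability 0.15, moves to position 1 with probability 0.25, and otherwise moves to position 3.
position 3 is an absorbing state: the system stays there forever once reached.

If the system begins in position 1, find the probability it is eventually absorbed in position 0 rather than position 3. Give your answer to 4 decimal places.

Let h(s) be the probability of absorption at position 0 starting from transient state s. Then h(position 0) = 1 and h(position 3) = 0. By first-step analysis:
h(position 1) = 0.15·1 + 0.3·h(position 1) + 0.35·h(position 2) + 0.2·0
h(position 2) = 0.15·1 + 0.25·h(position 1) + 0.3·h(position 2) + 0.3·0
Solving: h(position 1) = 0.3913, h(position 2) = 0.3540.
Starting from position 1, the probability is 0.3913.

0.3913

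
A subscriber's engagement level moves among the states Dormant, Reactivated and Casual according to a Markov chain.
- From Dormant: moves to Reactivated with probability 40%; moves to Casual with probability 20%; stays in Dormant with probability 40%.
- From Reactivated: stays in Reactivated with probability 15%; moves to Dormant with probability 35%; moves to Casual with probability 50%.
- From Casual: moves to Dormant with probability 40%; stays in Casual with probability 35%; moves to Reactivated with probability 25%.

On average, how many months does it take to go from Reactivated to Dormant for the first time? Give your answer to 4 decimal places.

Let t(s) be the expected number of months to first reach Dormant from state s, with t(Dormant) = 0. Conditioning on the first month:
t(Reactivated) = 1 + 0.15·t(Reactivated) + 0.5·t(Casual)
t(Casual) = 1 + 0.25·t(Reactivated) + 0.35·t(Casual)
Solving: t(Reactivated) = 2.6901, t(Casual) = 2.5731.
Expected months from Reactivated to Dormant: 2.6901.

2.6901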